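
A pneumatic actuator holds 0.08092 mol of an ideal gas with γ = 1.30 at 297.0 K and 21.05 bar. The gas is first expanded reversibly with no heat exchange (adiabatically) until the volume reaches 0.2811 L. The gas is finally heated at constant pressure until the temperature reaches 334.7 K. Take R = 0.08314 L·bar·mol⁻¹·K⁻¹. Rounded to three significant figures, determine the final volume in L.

V₃ ≈ 0.439 L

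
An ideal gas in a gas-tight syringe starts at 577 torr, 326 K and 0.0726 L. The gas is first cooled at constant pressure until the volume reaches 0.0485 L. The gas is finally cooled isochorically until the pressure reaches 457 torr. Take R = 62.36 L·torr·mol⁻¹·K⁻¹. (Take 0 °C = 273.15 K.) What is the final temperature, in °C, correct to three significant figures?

Isobaric, so V/T is constant: P₂ = P₁; T₂ = T₁·(V₂/V₁) = 217.8 K.
Isochoric, so P/T is constant: V₃ = V₂; T₃ = T₂·(P₃/P₂) = 172.5 K.

T₃ ≈ -101 °C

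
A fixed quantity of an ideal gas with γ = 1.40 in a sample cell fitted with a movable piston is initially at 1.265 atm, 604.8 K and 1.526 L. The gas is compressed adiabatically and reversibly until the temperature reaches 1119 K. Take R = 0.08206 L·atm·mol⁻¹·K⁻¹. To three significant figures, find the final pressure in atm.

Adiabatic (γ = 1.40), T V^(γ−1) and P V^γ constant: P₂ = P₁·(T₂/T₁)^(γ/(γ−1)) = 10.90 atm; V₂ = V₁·(T₁/T₂)^(1/(γ−1)) = 0.3277 L.

P₂ ≈ 10.9 atm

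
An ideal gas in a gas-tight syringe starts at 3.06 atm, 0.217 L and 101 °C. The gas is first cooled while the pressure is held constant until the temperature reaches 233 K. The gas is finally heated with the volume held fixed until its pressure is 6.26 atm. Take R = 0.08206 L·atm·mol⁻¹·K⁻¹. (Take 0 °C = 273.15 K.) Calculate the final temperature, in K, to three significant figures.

Convert: T₁ = 374.1 K.
Isobaric, so V/T is constant: P₂ = P₁; V₂ = V₁·(T₂/T₁) = 0.1351 L.
Isochoric, so P/T is constant: V₃ = V₂; T₃ = T₂·(P₃/P₂) = 476.7 K.

T₃ ≈ 477 K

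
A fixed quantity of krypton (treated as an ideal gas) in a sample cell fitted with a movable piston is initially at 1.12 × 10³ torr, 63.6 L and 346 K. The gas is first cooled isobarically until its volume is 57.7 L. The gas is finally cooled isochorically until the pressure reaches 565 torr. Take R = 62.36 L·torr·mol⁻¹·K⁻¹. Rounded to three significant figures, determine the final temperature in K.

T₃ ≈ 158 K

Isobaric, so V/T is constant: P₂ = P₁; T₂ = T₁·(V₂/V₁) = 313.9 K.
Isochoric, so P/T is constant: V₃ = V₂; T₃ = T₂·(P₃/P₂) = 158.4 K.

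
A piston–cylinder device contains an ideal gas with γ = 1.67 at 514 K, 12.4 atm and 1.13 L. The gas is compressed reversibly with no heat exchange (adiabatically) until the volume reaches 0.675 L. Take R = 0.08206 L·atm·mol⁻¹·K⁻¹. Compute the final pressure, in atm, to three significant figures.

P₂ ≈ 29.3 atm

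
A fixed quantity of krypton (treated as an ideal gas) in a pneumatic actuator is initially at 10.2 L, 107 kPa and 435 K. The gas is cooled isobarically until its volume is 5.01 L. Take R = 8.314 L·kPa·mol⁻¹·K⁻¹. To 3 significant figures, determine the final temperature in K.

Isobaric, so V/T is constant: P₂ = P₁; T₂ = T₁·(V₂/V₁) = 213.7 K.

T₂ ≈ 214 K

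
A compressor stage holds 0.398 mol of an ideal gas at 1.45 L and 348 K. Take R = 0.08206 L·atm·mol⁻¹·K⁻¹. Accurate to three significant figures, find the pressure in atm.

PV = nRT ⇒ P = nRT/V = (0.398 × 0.08206 × 348) / 1.45

P ≈ 7.84 atm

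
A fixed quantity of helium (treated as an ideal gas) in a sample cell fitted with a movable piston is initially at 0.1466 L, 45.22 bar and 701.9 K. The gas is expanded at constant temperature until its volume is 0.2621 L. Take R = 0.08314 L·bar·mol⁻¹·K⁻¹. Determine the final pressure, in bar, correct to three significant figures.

Isothermal, so P V is constant: T₂ = T₁; P₂ = P₁·(V₁/V₂) = 25.29 bar.

P₂ ≈ 25.3 bar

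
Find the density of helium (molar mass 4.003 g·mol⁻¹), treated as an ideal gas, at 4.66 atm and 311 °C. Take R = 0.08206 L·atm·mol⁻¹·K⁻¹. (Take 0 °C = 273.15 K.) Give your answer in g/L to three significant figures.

ρ = PM/(RT) = (4.66 × 4.003) / (0.08206 × 584.1)

ρ ≈ 0.389 g/L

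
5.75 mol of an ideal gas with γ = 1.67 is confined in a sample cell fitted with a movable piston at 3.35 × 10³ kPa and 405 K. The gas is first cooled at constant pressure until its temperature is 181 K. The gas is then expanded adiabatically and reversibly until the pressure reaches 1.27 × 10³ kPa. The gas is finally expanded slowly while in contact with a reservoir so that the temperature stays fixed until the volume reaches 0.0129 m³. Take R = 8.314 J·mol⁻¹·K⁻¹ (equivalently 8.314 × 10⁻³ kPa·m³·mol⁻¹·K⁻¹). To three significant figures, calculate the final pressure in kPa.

From PV = nRT: V₁ = nRT₁/P₁ = 0.005779 m³.
P constant ⇒ V ∝ T: P₂ = P₁; V₂ = V₁·(T₂/T₁) = 0.002583 m³.
Adiabatic (γ = 1.67), T V^(γ−1) and P V^γ constant: T₃ = T₂·(P₃/P₂)^((γ−1)/γ) = 122.7 K; V₃ = V₂·(P₂/P₃)^(1/γ) = 0.004617 m³.
Isothermal, so P V is constant: T₄ = T₃; P₄ = P₃·(V₃/V₄) = 454.5 kPa.

P₄ ≈ 455 kPa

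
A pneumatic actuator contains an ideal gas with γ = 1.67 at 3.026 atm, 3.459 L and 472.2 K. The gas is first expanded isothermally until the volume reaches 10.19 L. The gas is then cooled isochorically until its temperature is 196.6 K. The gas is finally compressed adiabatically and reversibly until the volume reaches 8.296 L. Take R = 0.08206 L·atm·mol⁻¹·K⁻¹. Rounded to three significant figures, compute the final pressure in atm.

P₄ ≈ 0.603 atm

Isothermal, so P V is constant: T₂ = T₁; P₂ = P₁·(V₁/V₂) = 1.027 atm.
V constant ⇒ P ∝ T: V₃ = V₂; P₃ = P₂·(T₃/T₂) = 0.4277 atm.
Reversible adiabatic, γ = 1.67: T₄ = T₃·(V₃/V₄)^(γ−1) = 225.6 K; P₄ = P₃·(V₃/V₄)^γ = 0.6029 atm.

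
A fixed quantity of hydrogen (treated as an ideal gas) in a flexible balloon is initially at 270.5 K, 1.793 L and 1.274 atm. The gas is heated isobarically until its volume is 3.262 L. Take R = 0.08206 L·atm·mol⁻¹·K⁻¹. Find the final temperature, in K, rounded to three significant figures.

T₂ ≈ 492 K

P constant ⇒ V ∝ T: P₂ = P₁; T₂ = T₁·(V₂/V₁) = 492.1 K.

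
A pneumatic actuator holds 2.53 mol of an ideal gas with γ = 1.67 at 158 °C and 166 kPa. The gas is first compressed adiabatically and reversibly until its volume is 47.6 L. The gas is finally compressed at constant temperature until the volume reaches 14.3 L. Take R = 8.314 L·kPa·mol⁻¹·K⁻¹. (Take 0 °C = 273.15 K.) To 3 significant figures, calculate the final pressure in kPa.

Convert: T₁ = 431.1 K.
From PV = nRT: V₁ = nRT₁/P₁ = 54.63 L.
Reversible adiabatic, γ = 1.67: T₂ = T₁·(V₁/V₂)^(γ−1) = 472.9 K; P₂ = P₁·(V₁/V₂)^γ = 209.0 kPa.
Isothermal, so P V is constant: T₃ = T₂; P₃ = P₂·(V₂/V₃) = 695.5 kPa.

P₃ ≈ 696 kPa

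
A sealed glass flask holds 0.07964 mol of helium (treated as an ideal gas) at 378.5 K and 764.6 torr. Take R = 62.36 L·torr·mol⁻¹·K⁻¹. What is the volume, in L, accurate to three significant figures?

V ≈ 2.46 L

PV = nRT ⇒ V = nRT/P = (0.07964 × 62.36 × 378.5) / 764.6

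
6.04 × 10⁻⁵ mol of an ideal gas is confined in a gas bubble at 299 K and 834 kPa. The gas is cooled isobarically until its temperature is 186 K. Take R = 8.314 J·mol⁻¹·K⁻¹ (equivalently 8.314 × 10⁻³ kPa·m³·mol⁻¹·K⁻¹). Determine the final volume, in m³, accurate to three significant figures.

V₂ ≈ 1.12e-07 m³

From PV = nRT: V₁ = nRT₁/P₁ = 1.800e-07 m³.
Isobaric, so V/T is constant: P₂ = P₁; V₂ = V₁·(T₂/T₁) = 1.120e-07 m³.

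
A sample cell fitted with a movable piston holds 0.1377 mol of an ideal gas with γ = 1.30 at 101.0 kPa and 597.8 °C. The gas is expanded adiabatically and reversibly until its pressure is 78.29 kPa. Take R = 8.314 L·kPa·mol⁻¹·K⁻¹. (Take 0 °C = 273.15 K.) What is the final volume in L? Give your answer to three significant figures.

V₂ ≈ 12.0 L

Convert: T₁ = 870.9 K.
From PV = nRT: V₁ = nRT₁/P₁ = 9.872 L.
Adiabatic (γ = 1.30), T V^(γ−1) and P V^γ constant: T₂ = T₁·(P₂/P₁)^((γ−1)/γ) = 821.2 K; V₂ = V₁·(P₁/P₂)^(1/γ) = 12.01 L.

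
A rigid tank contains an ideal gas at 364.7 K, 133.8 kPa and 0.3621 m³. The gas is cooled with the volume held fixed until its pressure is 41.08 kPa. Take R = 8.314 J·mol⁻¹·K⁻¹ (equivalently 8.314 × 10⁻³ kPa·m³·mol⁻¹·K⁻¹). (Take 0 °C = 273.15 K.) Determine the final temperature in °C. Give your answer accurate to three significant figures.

Isochoric, so P/T is constant: V₂ = V₁; T₂ = T₁·(P₂/P₁) = 112.0 K.

T₂ ≈ -161 °C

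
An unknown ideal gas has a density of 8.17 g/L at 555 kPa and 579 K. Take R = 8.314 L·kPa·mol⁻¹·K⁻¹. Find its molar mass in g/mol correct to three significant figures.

ρ = PM/(RT) ⇒ M = ρRT/P = (8.17 × 8.314 × 579.0) / 555

M ≈ 70.9 g/mol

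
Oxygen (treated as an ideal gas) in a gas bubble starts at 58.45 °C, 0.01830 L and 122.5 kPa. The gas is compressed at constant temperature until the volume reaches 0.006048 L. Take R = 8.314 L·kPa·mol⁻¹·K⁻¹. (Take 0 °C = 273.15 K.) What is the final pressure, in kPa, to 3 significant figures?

Convert: T₁ = 331.6 K.
T constant ⇒ Boyle's law P V = const: T₂ = T₁; P₂ = P₁·(V₁/V₂) = 370.7 kPa.

P₂ ≈ 371 kPa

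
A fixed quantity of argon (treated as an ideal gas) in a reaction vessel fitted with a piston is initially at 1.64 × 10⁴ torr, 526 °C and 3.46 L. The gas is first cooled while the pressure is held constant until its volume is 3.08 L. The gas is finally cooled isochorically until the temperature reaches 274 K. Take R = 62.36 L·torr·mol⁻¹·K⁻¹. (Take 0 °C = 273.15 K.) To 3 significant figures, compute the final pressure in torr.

Convert: T₁ = 799.1 K.
Isobaric, so V/T is constant: P₂ = P₁; T₂ = T₁·(V₂/V₁) = 711.4 K.
V constant ⇒ P ∝ T: V₃ = V₂; P₃ = P₂·(T₃/T₂) = 6317 torr.

P₃ ≈ 6.32e+03 torr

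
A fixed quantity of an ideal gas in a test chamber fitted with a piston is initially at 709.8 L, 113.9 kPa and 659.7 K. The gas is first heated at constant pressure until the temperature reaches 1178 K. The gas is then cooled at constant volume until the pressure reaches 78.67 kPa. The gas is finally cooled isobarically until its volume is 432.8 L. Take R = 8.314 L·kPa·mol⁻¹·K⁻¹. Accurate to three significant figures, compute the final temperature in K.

P constant ⇒ V ∝ T: P₂ = P₁; V₂ = V₁·(T₂/T₁) = 1267 L.
Isochoric, so P/T is constant: V₃ = V₂; T₃ = T₂·(P₃/P₂) = 813.6 K.
P constant ⇒ V ∝ T: P₄ = P₃; T₄ = T₃·(V₄/V₃) = 277.8 K.

T₄ ≈ 278 K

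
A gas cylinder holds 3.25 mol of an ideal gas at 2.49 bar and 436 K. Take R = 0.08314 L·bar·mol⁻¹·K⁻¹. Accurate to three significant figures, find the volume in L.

PV = nRT ⇒ V = nRT/P = (3.25 × 0.08314 × 436) / 2.49

V ≈ 47.3 L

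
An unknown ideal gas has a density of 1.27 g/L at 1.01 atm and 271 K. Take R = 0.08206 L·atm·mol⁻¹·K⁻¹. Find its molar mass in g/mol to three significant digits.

ρ = PM/(RT) ⇒ M = ρRT/P = (1.27 × 0.08206 × 271.0) / 1.01

M ≈ 28.0 g/mol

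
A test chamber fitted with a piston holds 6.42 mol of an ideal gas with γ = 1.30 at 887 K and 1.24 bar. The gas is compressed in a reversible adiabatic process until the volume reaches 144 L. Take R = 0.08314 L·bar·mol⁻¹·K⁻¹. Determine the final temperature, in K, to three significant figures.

T₂ ≈ 1.19e+03 K

From PV = nRT: V₁ = nRT₁/P₁ = 381.8 L.
Adiabatic (γ = 1.30), T V^(γ−1) and P V^γ constant: T₂ = T₁·(V₁/V₂)^(γ−1) = 1188 K; P₂ = P₁·(V₁/V₂)^γ = 4.405 bar.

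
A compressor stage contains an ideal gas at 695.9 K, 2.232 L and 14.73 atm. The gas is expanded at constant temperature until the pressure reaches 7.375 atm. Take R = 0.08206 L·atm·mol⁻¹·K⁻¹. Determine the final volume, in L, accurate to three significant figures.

T constant ⇒ Boyle's law P V = const: T₂ = T₁; V₂ = V₁·(P₁/P₂) = 4.458 L.

V₂ ≈ 4.46 L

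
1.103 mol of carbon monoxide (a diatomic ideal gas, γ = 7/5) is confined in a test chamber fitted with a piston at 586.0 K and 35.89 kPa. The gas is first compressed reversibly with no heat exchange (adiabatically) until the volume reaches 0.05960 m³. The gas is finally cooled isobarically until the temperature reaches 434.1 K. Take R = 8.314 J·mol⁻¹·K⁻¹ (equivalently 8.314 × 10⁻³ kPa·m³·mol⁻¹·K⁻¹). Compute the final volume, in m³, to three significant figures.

From PV = nRT: V₁ = nRT₁/P₁ = 0.1497 m³.
Reversible adiabatic, γ = 7/5: T₂ = T₁·(V₁/V₂)^(γ−1) = 847.1 K; P₂ = P₁·(V₁/V₂)^γ = 130.3 kPa.
Isobaric, so V/T is constant: P₃ = P₂; V₃ = V₂·(T₃/T₂) = 0.03054 m³.

V₃ ≈ 0.0305 m³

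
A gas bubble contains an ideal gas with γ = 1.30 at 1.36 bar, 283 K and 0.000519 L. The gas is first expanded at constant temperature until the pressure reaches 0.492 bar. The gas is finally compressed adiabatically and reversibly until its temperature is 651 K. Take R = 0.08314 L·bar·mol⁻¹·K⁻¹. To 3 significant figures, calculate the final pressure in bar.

P₃ ≈ 18.2 bar

T constant ⇒ Boyle's law P V = const: T₂ = T₁; V₂ = V₁·(P₁/P₂) = 0.001435 L.
Adiabatic (γ = 1.30), T V^(γ−1) and P V^γ constant: P₃ = P₂·(T₃/T₂)^(γ/(γ−1)) = 18.19 bar; V₃ = V₂·(T₂/T₃)^(1/(γ−1)) = 8.928e-05 L.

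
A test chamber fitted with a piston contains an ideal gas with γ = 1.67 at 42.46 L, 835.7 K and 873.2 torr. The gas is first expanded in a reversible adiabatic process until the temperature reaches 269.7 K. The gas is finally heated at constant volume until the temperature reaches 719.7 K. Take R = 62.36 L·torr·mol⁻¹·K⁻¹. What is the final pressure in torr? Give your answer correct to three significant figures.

P₃ ≈ 139 torr

Reversible adiabatic, γ = 1.67: P₂ = P₁·(T₂/T₁)^(γ/(γ−1)) = 52.10 torr; V₂ = V₁·(T₁/T₂)^(1/(γ−1)) = 229.7 L.
Isochoric, so P/T is constant: V₃ = V₂; P₃ = P₂·(T₃/T₂) = 139.0 torr.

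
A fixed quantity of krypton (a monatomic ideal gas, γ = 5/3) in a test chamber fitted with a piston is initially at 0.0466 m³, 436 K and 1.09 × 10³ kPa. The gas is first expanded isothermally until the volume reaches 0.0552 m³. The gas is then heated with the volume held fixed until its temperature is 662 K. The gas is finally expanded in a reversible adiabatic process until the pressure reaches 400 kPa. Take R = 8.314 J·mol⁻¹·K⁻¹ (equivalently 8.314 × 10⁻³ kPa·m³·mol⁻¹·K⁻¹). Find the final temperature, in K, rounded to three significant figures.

Isothermal, so P V is constant: T₂ = T₁; P₂ = P₁·(V₁/V₂) = 920.2 kPa.
Isochoric, so P/T is constant: V₃ = V₂; P₃ = P₂·(T₃/T₂) = 1397 kPa.
Adiabatic (γ = 5/3), T V^(γ−1) and P V^γ constant: T₄ = T₃·(P₄/P₃)^((γ−1)/γ) = 401.4 K; V₄ = V₃·(P₃/P₄)^(1/γ) = 0.1169 m³.

T₄ ≈ 401 K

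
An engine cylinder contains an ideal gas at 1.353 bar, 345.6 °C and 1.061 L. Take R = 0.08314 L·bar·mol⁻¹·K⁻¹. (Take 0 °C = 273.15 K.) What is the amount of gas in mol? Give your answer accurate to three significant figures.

Convert: T = 618.75 K.
PV = nRT ⇒ n = PV/(RT) = (1.353 × 1.061) / (0.08314 × 618.75)

n ≈ 0.0279 mol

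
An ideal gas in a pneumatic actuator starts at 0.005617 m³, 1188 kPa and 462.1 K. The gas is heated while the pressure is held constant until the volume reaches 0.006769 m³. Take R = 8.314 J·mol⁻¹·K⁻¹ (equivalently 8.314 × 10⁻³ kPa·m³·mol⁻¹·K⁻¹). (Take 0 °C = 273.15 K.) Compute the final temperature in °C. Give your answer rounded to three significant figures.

T₂ ≈ 284 °C

Isobaric, so V/T is constant: P₂ = P₁; T₂ = T₁·(V₂/V₁) = 556.9 K.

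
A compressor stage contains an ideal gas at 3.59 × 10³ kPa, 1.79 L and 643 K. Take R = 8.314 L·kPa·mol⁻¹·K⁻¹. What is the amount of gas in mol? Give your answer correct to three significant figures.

PV = nRT ⇒ n = PV/(RT) = (3.59e+03 × 1.79) / (8.314 × 643)

n ≈ 1.20 mol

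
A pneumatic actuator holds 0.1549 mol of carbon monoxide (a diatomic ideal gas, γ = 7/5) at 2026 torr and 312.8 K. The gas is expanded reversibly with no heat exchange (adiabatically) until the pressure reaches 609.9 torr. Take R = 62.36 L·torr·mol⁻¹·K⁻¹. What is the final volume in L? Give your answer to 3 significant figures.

From PV = nRT: V₁ = nRT₁/P₁ = 1.491 L.
Adiabatic (γ = 7/5), T V^(γ−1) and P V^γ constant: T₂ = T₁·(P₂/P₁)^((γ−1)/γ) = 222.0 K; V₂ = V₁·(P₁/P₂)^(1/γ) = 3.516 L.

V₂ ≈ 3.52 L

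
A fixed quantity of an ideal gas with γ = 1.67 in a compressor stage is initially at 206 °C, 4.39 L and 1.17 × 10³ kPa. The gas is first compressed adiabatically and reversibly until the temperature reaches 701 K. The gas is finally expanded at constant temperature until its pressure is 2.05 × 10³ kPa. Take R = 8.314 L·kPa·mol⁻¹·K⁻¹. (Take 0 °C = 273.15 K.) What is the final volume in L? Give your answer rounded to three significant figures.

Convert: T₁ = 479.1 K.
Adiabatic (γ = 1.67), T V^(γ−1) and P V^γ constant: P₂ = P₁·(T₂/T₁)^(γ/(γ−1)) = 3020 kPa; V₂ = V₁·(T₁/T₂)^(1/(γ−1)) = 2.488 L.
Isothermal, so P V is constant: T₃ = T₂; V₃ = V₂·(P₂/P₃) = 3.666 L.

V₃ ≈ 3.67 L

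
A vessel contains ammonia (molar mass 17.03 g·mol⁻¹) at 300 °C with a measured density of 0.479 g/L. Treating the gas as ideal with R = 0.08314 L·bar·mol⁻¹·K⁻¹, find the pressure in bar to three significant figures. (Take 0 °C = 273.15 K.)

P ≈ 1.34 bar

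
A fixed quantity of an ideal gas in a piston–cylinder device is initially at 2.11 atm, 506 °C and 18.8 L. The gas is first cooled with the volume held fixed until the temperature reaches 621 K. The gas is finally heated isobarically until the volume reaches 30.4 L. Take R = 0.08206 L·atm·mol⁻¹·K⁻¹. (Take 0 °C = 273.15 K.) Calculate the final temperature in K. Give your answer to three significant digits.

Convert: T₁ = 779.1 K.
Isochoric, so P/T is constant: V₂ = V₁; P₂ = P₁·(T₂/T₁) = 1.682 atm.
Isobaric, so V/T is constant: P₃ = P₂; T₃ = T₂·(V₃/V₂) = 1004 K.

T₃ ≈ 1.00e+03 K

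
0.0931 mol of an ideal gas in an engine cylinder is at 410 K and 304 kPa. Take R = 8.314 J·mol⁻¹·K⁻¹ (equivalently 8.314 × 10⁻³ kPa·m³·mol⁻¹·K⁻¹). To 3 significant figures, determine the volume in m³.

PV = nRT ⇒ V = nRT/P = (0.0931 × 8.314 × 10⁻³ × 410) / 304

V ≈ 0.00104 m³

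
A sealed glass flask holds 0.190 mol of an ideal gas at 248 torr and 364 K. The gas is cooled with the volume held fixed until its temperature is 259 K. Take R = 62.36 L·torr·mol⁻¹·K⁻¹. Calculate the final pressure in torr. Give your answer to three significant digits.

P₂ ≈ 176 torr

From PV = nRT: V₁ = nRT₁/P₁ = 17.39 L.
Isochoric, so P/T is constant: V₂ = V₁; P₂ = P₁·(T₂/T₁) = 176.5 torr.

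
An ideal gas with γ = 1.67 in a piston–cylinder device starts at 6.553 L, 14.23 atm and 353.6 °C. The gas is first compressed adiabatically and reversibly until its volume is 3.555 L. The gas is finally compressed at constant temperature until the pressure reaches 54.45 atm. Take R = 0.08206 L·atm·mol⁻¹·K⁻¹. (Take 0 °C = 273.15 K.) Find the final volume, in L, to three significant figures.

V₃ ≈ 2.58 L

Convert: T₁ = 626.8 K.
Reversible adiabatic, γ = 1.67: T₂ = T₁·(V₁/V₂)^(γ−1) = 944.2 K; P₂ = P₁·(V₁/V₂)^γ = 39.51 atm.
T constant ⇒ Boyle's law P V = const: T₃ = T₂; V₃ = V₂·(P₂/P₃) = 2.580 L.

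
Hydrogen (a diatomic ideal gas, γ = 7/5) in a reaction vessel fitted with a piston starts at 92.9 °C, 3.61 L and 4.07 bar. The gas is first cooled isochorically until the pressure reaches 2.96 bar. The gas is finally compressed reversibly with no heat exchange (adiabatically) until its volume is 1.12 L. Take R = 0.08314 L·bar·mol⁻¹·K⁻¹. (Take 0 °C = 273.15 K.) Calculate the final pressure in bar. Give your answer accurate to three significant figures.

Convert: T₁ = 366.0 K.
V constant ⇒ P ∝ T: V₂ = V₁; T₂ = T₁·(P₂/P₁) = 266.2 K.
Reversible adiabatic, γ = 7/5: T₃ = T₂·(V₂/V₃)^(γ−1) = 425.2 K; P₃ = P₂·(V₂/V₃)^γ = 15.24 bar.

P₃ ≈ 15.2 bar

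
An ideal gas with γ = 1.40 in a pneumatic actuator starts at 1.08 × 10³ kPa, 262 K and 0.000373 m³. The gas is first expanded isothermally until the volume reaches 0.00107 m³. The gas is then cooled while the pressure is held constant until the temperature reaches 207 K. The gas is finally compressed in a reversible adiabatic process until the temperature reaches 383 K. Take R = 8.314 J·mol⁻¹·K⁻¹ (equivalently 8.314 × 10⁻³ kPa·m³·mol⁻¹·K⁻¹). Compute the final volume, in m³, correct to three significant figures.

Isothermal, so P V is constant: T₂ = T₁; P₂ = P₁·(V₁/V₂) = 376.5 kPa.
P constant ⇒ V ∝ T: P₃ = P₂; V₃ = V₂·(T₃/T₂) = 0.0008454 m³.
Reversible adiabatic, γ = 1.40: P₄ = P₃·(T₄/T₃)^(γ/(γ−1)) = 3244 kPa; V₄ = V₃·(T₃/T₄)^(1/(γ−1)) = 0.0001815 m³.

V₄ ≈ 0.000182 m³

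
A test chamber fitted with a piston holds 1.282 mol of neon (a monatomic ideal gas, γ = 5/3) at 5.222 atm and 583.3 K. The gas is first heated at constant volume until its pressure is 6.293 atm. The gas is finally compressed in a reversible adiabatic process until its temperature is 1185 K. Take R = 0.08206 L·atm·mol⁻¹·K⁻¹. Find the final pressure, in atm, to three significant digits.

P₃ ≈ 23.2 atm

From PV = nRT: V₁ = nRT₁/P₁ = 11.75 L.
Isochoric, so P/T is constant: V₂ = V₁; T₂ = T₁·(P₂/P₁) = 702.9 K.
Adiabatic (γ = 5/3), T V^(γ−1) and P V^γ constant: P₃ = P₂·(T₃/T₂)^(γ/(γ−1)) = 23.22 atm; V₃ = V₂·(T₂/T₃)^(1/(γ−1)) = 5.369 L.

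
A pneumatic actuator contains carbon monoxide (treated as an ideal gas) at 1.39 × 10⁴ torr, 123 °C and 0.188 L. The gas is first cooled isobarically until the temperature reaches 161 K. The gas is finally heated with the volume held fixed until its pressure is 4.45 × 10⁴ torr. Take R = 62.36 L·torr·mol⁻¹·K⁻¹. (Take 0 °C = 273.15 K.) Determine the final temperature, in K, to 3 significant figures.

T₃ ≈ 515 K

Convert: T₁ = 396.1 K.
P constant ⇒ V ∝ T: P₂ = P₁; V₂ = V₁·(T₂/T₁) = 0.07641 L.
V constant ⇒ P ∝ T: V₃ = V₂; T₃ = T₂·(P₃/P₂) = 515.4 K.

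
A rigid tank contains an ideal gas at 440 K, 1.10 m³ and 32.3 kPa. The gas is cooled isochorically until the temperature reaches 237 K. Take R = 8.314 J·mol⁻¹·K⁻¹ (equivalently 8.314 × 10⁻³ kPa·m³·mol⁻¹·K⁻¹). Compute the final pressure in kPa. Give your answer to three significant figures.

V constant ⇒ P ∝ T: V₂ = V₁; P₂ = P₁·(T₂/T₁) = 17.40 kPa.

P₂ ≈ 17.4 kPa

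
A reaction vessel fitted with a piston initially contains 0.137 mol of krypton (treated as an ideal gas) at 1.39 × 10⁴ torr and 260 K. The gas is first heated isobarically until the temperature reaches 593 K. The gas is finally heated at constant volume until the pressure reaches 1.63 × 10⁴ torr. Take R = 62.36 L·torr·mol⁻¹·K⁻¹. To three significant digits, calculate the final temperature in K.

T₃ ≈ 695 K

From PV = nRT: V₁ = nRT₁/P₁ = 0.1598 L.
P constant ⇒ V ∝ T: P₂ = P₁; V₂ = V₁·(T₂/T₁) = 0.3645 L.
Isochoric, so P/T is constant: V₃ = V₂; T₃ = T₂·(P₃/P₂) = 695.4 K.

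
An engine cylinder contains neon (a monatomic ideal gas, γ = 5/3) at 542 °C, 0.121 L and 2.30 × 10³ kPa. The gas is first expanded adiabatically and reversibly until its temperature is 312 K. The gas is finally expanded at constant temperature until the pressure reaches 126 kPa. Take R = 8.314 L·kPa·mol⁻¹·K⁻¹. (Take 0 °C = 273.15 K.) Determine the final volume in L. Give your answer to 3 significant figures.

V₃ ≈ 0.845 L

Convert: T₁ = 815.1 K.
Adiabatic (γ = 5/3), T V^(γ−1) and P V^γ constant: P₂ = P₁·(T₂/T₁)^(γ/(γ−1)) = 208.5 kPa; V₂ = V₁·(T₁/T₂)^(1/(γ−1)) = 0.5110 L.
Isothermal, so P V is constant: T₃ = T₂; V₃ = V₂·(P₂/P₃) = 0.8454 L.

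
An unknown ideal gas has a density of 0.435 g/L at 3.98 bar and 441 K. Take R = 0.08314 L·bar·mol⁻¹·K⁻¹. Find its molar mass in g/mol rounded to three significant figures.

ρ = PM/(RT) ⇒ M = ρRT/P = (0.435 × 0.08314 × 441.0) / 3.98

M ≈ 4.01 g/mol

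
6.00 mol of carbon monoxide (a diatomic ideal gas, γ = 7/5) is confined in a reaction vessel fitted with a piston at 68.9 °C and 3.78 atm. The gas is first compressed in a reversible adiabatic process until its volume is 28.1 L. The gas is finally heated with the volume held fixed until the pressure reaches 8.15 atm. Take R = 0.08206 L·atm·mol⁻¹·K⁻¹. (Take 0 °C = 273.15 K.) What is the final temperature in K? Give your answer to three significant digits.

Convert: T₁ = 342.0 K.
From PV = nRT: V₁ = nRT₁/P₁ = 44.55 L.
Adiabatic (γ = 7/5), T V^(γ−1) and P V^γ constant: T₂ = T₁·(V₁/V₂)^(γ−1) = 411.3 K; P₂ = P₁·(V₁/V₂)^γ = 7.207 atm.
V constant ⇒ P ∝ T: V₃ = V₂; T₃ = T₂·(P₃/P₂) = 465.1 K.

T₃ ≈ 465 K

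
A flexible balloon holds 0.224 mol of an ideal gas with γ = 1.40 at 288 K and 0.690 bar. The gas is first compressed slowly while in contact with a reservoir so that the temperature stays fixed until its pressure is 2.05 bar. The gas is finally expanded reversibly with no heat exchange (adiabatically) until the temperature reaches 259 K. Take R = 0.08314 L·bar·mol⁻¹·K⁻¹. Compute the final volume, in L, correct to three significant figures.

V₃ ≈ 3.41 L

From PV = nRT: V₁ = nRT₁/P₁ = 7.773 L.
Isothermal, so P V is constant: T₂ = T₁; V₂ = V₁·(P₁/P₂) = 2.616 L.
Adiabatic (γ = 1.40), T V^(γ−1) and P V^γ constant: P₃ = P₂·(T₃/T₂)^(γ/(γ−1)) = 1.414 bar; V₃ = V₂·(T₂/T₃)^(1/(γ−1)) = 3.411 L.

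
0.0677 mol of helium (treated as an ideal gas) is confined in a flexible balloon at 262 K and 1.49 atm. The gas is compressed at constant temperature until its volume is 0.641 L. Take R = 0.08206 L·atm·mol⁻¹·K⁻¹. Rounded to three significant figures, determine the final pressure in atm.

P₂ ≈ 2.27 atm

From PV = nRT: V₁ = nRT₁/P₁ = 0.9769 L.
Isothermal, so P V is constant: T₂ = T₁; P₂ = P₁·(V₁/V₂) = 2.271 atm.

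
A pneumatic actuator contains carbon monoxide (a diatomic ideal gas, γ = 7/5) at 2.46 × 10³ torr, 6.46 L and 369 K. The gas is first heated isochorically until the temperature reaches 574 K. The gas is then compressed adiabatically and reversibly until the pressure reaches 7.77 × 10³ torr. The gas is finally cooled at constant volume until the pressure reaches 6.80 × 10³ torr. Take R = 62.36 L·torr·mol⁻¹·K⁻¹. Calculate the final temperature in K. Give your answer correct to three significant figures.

T₄ ≈ 615 K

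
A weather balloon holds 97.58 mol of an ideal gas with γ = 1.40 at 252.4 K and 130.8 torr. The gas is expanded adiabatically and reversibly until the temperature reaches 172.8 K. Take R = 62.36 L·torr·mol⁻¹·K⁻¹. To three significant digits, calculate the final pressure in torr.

From PV = nRT: V₁ = nRT₁/P₁ = 1.174e+04 L.
Reversible adiabatic, γ = 1.40: P₂ = P₁·(T₂/T₁)^(γ/(γ−1)) = 34.73 torr; V₂ = V₁·(T₁/T₂)^(1/(γ−1)) = 3.028e+04 L.

P₂ ≈ 34.7 torr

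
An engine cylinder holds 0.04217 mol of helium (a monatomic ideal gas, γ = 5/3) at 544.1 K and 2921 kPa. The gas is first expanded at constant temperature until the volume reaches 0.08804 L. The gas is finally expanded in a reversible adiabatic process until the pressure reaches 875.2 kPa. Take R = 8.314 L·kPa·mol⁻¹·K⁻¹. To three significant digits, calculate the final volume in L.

V₃ ≈ 0.152 L

From PV = nRT: V₁ = nRT₁/P₁ = 0.06531 L.
T constant ⇒ Boyle's law P V = const: T₂ = T₁; P₂ = P₁·(V₁/V₂) = 2167 kPa.
Reversible adiabatic, γ = 5/3: T₃ = T₂·(P₃/P₂)^((γ−1)/γ) = 378.6 K; V₃ = V₂·(P₂/P₃)^(1/γ) = 0.1517 L.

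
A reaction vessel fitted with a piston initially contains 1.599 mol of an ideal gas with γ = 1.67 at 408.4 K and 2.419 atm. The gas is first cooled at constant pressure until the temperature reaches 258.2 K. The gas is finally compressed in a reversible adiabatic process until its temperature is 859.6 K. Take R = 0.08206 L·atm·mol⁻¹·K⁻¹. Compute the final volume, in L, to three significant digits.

V₃ ≈ 2.33 L

From PV = nRT: V₁ = nRT₁/P₁ = 22.15 L.
Isobaric, so V/T is constant: P₂ = P₁; V₂ = V₁·(T₂/T₁) = 14.01 L.
Adiabatic (γ = 1.67), T V^(γ−1) and P V^γ constant: P₃ = P₂·(T₃/T₂)^(γ/(γ−1)) = 48.48 atm; V₃ = V₂·(T₂/T₃)^(1/(γ−1)) = 2.326 L.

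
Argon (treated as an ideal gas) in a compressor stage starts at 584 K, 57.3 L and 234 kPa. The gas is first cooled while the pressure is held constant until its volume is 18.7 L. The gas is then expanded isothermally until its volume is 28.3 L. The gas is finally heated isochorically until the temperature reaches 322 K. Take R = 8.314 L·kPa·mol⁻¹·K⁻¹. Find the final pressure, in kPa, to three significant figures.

P₄ ≈ 261 kPa

P constant ⇒ V ∝ T: P₂ = P₁; T₂ = T₁·(V₂/V₁) = 190.6 K.
T constant ⇒ Boyle's law P V = const: T₃ = T₂; P₃ = P₂·(V₂/V₃) = 154.6 kPa.
V constant ⇒ P ∝ T: V₄ = V₃; P₄ = P₃·(T₄/T₃) = 261.2 kPa.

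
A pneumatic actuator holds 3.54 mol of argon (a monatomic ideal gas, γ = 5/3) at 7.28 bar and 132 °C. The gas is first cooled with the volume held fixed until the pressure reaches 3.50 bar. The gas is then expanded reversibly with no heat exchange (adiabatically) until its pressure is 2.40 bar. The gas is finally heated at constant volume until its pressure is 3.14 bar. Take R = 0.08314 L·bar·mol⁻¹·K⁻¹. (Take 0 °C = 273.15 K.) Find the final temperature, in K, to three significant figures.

Convert: T₁ = 405.1 K.
From PV = nRT: V₁ = nRT₁/P₁ = 16.38 L.
Isochoric, so P/T is constant: V₂ = V₁; T₂ = T₁·(P₂/P₁) = 194.8 K.
Reversible adiabatic, γ = 5/3: T₃ = T₂·(P₃/P₂)^((γ−1)/γ) = 167.5 K; V₃ = V₂·(P₂/P₃)^(1/γ) = 20.54 L.
Isochoric, so P/T is constant: V₄ = V₃; T₄ = T₃·(P₄/P₃) = 219.1 K.

T₄ ≈ 219 K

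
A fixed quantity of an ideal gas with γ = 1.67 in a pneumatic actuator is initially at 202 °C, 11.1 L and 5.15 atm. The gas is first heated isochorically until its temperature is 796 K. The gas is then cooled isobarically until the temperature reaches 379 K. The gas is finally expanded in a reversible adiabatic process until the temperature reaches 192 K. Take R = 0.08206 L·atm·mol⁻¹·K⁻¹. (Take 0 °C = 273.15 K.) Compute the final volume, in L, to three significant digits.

V₄ ≈ 14.6 L

Convert: T₁ = 475.1 K.
V constant ⇒ P ∝ T: V₂ = V₁; P₂ = P₁·(T₂/T₁) = 8.628 atm.
Isobaric, so V/T is constant: P₃ = P₂; V₃ = V₂·(T₃/T₂) = 5.285 L.
Adiabatic (γ = 1.67), T V^(γ−1) and P V^γ constant: P₄ = P₃·(T₄/T₃)^(γ/(γ−1)) = 1.584 atm; V₄ = V₃·(T₃/T₄)^(1/(γ−1)) = 14.58 L.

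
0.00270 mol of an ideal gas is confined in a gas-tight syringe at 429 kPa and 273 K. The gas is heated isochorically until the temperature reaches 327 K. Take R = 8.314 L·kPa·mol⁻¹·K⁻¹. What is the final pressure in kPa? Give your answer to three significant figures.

P₂ ≈ 514 kPa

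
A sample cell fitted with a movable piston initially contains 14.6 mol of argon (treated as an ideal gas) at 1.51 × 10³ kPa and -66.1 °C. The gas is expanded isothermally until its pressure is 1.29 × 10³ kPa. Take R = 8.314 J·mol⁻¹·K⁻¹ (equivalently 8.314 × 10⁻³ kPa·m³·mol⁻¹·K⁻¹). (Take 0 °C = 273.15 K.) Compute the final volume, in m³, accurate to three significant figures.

V₂ ≈ 0.0195 m³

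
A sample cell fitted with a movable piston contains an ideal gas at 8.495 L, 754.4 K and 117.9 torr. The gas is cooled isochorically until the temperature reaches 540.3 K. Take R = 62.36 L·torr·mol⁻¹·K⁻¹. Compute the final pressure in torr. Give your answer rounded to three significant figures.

Isochoric, so P/T is constant: V₂ = V₁; P₂ = P₁·(T₂/T₁) = 84.44 torr.

P₂ ≈ 84.4 torr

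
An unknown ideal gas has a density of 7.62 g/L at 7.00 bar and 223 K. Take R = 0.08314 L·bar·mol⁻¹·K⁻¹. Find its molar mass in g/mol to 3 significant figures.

M ≈ 20.2 g/mol

ρ = PM/(RT) ⇒ M = ρRT/P = (7.62 × 0.08314 × 223.0) / 7.00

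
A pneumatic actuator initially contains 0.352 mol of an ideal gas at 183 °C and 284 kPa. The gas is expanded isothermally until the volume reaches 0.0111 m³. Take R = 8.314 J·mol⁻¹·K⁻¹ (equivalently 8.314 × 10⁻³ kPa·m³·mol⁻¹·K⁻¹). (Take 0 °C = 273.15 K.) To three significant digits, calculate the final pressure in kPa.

P₂ ≈ 120 kPa

Convert: T₁ = 456.1 K.
From PV = nRT: V₁ = nRT₁/P₁ = 0.004700 m³.
Isothermal, so P V is constant: T₂ = T₁; P₂ = P₁·(V₁/V₂) = 120.3 kPa.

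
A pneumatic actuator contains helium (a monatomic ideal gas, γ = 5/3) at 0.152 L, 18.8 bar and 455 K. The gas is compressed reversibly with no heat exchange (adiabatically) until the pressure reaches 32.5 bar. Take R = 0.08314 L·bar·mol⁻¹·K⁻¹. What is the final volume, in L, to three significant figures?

Reversible adiabatic, γ = 5/3: T₂ = T₁·(P₂/P₁)^((γ−1)/γ) = 566.4 K; V₂ = V₁·(P₁/P₂)^(1/γ) = 0.1094 L.

V₂ ≈ 0.109 L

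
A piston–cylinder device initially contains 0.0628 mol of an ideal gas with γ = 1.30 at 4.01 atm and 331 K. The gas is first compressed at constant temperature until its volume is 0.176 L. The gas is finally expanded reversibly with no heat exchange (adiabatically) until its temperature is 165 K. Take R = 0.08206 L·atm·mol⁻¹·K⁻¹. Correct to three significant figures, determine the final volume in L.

V₃ ≈ 1.79 L

From PV = nRT: V₁ = nRT₁/P₁ = 0.4254 L.
Isothermal, so P V is constant: T₂ = T₁; P₂ = P₁·(V₁/V₂) = 9.692 atm.
Adiabatic (γ = 1.30), T V^(γ−1) and P V^γ constant: P₃ = P₂·(T₃/T₂)^(γ/(γ−1)) = 0.4745 atm; V₃ = V₂·(T₂/T₃)^(1/(γ−1)) = 1.792 L.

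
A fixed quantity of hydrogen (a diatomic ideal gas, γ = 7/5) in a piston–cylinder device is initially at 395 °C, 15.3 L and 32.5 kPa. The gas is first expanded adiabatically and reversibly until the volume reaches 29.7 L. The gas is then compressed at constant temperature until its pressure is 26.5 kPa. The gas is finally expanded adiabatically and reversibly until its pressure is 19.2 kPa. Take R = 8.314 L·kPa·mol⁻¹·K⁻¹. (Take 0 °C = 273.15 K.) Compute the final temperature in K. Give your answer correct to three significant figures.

Convert: T₁ = 668.1 K.
Reversible adiabatic, γ = 7/5: T₂ = T₁·(V₁/V₂)^(γ−1) = 512.4 K; P₂ = P₁·(V₁/V₂)^γ = 12.84 kPa.
Isothermal, so P V is constant: T₃ = T₂; V₃ = V₂·(P₂/P₃) = 14.39 L.
Adiabatic (γ = 7/5), T V^(γ−1) and P V^γ constant: T₄ = T₃·(P₄/P₃)^((γ−1)/γ) = 467.4 K; V₄ = V₃·(P₃/P₄)^(1/γ) = 18.12 L.

T₄ ≈ 467 K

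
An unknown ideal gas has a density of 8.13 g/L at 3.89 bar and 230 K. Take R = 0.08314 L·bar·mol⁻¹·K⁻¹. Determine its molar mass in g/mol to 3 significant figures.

M ≈ 40.0 g/mol

ρ = PM/(RT) ⇒ M = ρRT/P = (8.13 × 0.08314 × 230.0) / 3.89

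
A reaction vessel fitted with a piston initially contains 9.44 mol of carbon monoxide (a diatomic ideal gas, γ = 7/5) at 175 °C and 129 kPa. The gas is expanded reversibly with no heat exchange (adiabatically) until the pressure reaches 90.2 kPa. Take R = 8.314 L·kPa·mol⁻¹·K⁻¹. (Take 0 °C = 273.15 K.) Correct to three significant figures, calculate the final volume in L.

Convert: T₁ = 448.1 K.
From PV = nRT: V₁ = nRT₁/P₁ = 272.7 L.
Reversible adiabatic, γ = 7/5: T₂ = T₁·(P₂/P₁)^((γ−1)/γ) = 404.6 K; V₂ = V₁·(P₁/P₂)^(1/γ) = 352.0 L.

V₂ ≈ 352 L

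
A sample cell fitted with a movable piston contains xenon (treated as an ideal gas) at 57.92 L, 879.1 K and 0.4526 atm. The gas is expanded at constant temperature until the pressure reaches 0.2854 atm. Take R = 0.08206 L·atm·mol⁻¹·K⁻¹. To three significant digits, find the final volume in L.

V₂ ≈ 91.9 L

Isothermal, so P V is constant: T₂ = T₁; V₂ = V₁·(P₁/P₂) = 91.85 L.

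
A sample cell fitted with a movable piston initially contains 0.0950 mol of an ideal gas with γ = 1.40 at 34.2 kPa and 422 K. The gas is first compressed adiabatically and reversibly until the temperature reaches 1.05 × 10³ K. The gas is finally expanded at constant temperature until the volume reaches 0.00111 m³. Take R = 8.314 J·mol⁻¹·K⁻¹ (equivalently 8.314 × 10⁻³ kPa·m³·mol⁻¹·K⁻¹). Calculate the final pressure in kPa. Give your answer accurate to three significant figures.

P₃ ≈ 747 kPa

From PV = nRT: V₁ = nRT₁/P₁ = 0.009746 m³.
Adiabatic (γ = 1.40), T V^(γ−1) and P V^γ constant: P₂ = P₁·(T₂/T₁)^(γ/(γ−1)) = 831.0 kPa; V₂ = V₁·(T₁/T₂)^(1/(γ−1)) = 0.0009980 m³.
Isothermal, so P V is constant: T₃ = T₂; P₃ = P₂·(V₂/V₃) = 747.1 kPa.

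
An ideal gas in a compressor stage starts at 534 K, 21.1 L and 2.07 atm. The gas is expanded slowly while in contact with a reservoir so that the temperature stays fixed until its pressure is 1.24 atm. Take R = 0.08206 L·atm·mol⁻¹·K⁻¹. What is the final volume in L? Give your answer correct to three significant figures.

T constant ⇒ Boyle's law P V = const: T₂ = T₁; V₂ = V₁·(P₁/P₂) = 35.22 L.

V₂ ≈ 35.2 L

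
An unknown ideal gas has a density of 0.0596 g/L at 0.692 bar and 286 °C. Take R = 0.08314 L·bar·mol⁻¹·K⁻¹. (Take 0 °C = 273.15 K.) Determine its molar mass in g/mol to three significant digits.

ρ = PM/(RT) ⇒ M = ρRT/P = (0.0596 × 0.08314 × 559.1) / 0.692

M ≈ 4.00 g/mol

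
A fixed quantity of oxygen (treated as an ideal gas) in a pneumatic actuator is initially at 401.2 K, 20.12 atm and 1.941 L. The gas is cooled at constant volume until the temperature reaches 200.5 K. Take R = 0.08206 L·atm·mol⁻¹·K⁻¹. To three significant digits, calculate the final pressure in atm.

P₂ ≈ 10.1 atm

V constant ⇒ P ∝ T: V₂ = V₁; P₂ = P₁·(T₂/T₁) = 10.05 atm.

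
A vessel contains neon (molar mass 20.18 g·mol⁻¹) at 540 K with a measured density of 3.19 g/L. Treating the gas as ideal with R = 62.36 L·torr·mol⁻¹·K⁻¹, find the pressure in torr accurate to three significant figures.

ρ = PM/(RT) ⇒ P = ρRT/M = (3.19 × 62.36 × 540.0) / 20.18

P ≈ 5.32e+03 torr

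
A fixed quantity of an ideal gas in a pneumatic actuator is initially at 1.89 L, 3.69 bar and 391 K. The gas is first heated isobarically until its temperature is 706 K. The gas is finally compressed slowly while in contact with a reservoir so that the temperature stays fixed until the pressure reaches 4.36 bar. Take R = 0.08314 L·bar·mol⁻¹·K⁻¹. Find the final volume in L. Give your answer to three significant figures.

P constant ⇒ V ∝ T: P₂ = P₁; V₂ = V₁·(T₂/T₁) = 3.413 L.
T constant ⇒ Boyle's law P V = const: T₃ = T₂; V₃ = V₂·(P₂/P₃) = 2.888 L.

V₃ ≈ 2.89 L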